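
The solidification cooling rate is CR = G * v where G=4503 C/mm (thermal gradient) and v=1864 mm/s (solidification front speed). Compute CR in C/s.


CR = 4503 * 1864 = 8393592 C/s


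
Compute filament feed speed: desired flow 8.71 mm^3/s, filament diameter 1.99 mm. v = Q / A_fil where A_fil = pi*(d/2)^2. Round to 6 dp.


A = pi*(1.99/2)^2 = 3.110255
v = 8.71 / 3.110255 = 2.800413 mm/s


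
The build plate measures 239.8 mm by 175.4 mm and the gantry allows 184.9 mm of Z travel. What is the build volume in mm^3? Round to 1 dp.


V = 239.8 * 175.4 * 184.9 = 7777064.1 mm^3


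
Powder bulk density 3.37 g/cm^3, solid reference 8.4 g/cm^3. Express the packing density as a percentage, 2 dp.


Packing = (3.37/8.4)*100 = 40.12 %


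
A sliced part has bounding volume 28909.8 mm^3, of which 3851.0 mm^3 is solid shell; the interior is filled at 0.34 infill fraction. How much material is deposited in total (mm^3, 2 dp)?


V_infill = (28909.8 - 3851.0) * 0.34 = 8519.99
V_total = 3851.0 + 8519.99 = 12370.99 mm^3


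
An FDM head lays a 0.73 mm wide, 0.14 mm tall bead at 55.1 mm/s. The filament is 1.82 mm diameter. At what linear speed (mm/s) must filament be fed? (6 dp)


Q = 0.73 * 0.14 * 55.1 = 5.63122 mm^3/s
A_fil = pi*(1.82/2)^2 = 2.60155288 mm^2
v_feed = 5.63122 / 2.60155288 = 2.164561 mm/s


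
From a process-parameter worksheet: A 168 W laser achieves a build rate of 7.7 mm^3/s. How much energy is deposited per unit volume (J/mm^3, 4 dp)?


SE = 168 / 7.7 = 21.8182 J/mm^3


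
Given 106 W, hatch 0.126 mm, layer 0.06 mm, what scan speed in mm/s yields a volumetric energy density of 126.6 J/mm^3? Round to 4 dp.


v = 106 / (126.6*0.126*0.06) = 110.7517 mm/s


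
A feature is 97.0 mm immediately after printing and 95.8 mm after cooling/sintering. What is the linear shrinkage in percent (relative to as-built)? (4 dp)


Shrinkage = ((97.0-95.8)/97.0)*100 = 1.2371 %


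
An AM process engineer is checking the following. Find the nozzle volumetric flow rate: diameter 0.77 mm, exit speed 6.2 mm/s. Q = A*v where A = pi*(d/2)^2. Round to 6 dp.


A = pi*(0.77/2)^2 = 0.46566257 mm^2
Q = 0.46566257 * 6.2 = 2.887108 mm^3/s


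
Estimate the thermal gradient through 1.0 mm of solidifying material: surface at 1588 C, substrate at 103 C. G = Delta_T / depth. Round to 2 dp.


G = (1588-103)/1.0 = 1485.0 C/mm


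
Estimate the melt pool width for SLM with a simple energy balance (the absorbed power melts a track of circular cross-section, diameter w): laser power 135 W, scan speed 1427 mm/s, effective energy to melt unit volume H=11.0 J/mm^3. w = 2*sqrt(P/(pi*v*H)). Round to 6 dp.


w = 2*sqrt(135/(pi*1427*11.0)) = 0.104644 mm


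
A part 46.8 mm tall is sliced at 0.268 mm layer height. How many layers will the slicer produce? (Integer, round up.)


Layers = ceil(46.8/0.268) = 175


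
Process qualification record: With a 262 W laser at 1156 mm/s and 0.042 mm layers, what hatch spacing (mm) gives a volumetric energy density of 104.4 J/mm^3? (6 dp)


h = 262 / (104.4*1156*0.042) = 0.051688 mm


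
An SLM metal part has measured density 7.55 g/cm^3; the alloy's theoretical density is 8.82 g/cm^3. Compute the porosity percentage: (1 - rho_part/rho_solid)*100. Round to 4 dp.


Porosity = (1-7.55/8.82)*100 = 14.3991 %


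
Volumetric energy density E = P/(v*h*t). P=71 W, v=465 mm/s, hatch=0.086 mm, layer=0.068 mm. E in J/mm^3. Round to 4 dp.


E = 71 / (465*0.086*0.068) = 26.1095 J/mm^3


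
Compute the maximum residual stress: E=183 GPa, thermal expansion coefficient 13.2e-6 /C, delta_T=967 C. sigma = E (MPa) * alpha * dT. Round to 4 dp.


sigma = 183*1000 * 13.2e-6 * 967 = 2335.8852 MPa


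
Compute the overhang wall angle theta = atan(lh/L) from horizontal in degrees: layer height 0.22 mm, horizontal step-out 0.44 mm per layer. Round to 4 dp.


angle = atan(0.22/0.44) = 26.5651 degrees


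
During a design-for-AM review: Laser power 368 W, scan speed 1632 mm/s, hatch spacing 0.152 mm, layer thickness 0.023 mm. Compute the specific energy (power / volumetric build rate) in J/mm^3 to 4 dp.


Build rate = 1632 * 0.152 * 0.023 = 5.705472 mm^3/s
SE = 368 / 5.705472 = 64.4995 J/mm^3


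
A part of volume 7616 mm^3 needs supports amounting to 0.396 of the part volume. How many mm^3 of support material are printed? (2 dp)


V_support = 7616 * 0.396 = 3015.94 mm^3


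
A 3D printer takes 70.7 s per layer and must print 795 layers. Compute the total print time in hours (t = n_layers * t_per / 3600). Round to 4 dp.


t = 795 * 70.7 / 3600 = 15.6129 hrs


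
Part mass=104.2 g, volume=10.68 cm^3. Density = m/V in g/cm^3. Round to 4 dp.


rho = 104.2 / 10.68 = 9.7566 g/cm^3


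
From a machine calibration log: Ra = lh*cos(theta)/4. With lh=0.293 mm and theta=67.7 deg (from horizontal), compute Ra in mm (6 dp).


Ra = 0.293 * cos(67.7) / 4 = 0.027795 mm


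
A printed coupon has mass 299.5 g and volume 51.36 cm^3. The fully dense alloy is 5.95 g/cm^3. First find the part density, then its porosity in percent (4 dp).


rho_part = 299.5 / 51.36 = 5.83138629 g/cm^3
Porosity = (1 - 5.83138629/5.95)*100 = 1.9935 %


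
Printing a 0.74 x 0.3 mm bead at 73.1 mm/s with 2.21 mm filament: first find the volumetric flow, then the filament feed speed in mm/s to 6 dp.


Q = 0.74 * 0.3 * 73.1 = 16.2282 mm^3/s
A_fil = pi*(2.21/2)^2 = 3.83596317 mm^2
v_feed = 16.2282 / 3.83596317 = 4.230541 mm/s


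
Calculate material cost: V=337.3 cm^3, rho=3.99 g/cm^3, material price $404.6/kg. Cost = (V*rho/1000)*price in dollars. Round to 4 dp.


Mass = 337.3*3.99/1000 = 1.345827 kg
Cost = 1.345827 * 404.6 = 544.5216 $


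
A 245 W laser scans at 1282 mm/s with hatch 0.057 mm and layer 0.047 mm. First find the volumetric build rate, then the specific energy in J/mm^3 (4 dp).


Build rate = 1282 * 0.057 * 0.047 = 3.434478 mm^3/s
SE = 245 / 3.434478 = 71.3354 J/mm^3


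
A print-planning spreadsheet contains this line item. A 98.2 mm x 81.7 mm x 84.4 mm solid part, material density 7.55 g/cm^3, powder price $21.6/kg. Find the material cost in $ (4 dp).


V = 98.2 * 81.7 * 84.4 = 677136.136 mm^3 = 677.136136 cm^3
Mass = 677.136136 * 7.55 / 1000 = 5.11237783 kg
Cost = 5.11237783 * 21.6 = 110.4274 $


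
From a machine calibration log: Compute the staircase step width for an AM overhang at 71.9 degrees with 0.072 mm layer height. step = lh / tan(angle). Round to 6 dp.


step = 0.072 / tan(71.9) = 0.023533 mm


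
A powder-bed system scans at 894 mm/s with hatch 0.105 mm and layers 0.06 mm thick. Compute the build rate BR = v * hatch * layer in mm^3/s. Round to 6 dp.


Rate = 894 * 0.105 * 0.06 = 5.6322 mm^3/s


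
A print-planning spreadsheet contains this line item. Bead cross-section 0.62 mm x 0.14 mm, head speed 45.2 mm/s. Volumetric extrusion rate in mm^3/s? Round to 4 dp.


Rate = 0.62 * 0.14 * 45.2 = 3.9234 mm^3/s


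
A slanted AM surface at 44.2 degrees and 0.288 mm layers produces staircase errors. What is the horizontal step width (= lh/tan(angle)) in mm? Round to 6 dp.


step = 0.288 / tan(44.2) = 0.296157 mm


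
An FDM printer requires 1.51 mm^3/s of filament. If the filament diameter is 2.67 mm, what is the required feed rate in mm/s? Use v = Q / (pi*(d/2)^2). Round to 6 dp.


A = pi*(2.67/2)^2 = 5.599025
v = 1.51 / 5.599025 = 0.26969 mm/s


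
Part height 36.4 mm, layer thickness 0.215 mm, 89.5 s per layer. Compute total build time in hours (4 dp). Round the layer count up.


Layers = ceil(36.4/0.215) = 170
t = 170 * 89.5 / 3600 = 4.2264 hrs


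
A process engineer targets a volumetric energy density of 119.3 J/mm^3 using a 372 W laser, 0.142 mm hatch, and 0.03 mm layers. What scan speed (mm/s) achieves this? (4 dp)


v = 372 / (119.3*0.142*0.03) = 731.9694 mm/s


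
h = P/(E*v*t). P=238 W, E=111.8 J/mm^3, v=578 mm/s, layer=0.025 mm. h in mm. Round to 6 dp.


h = 238 / (111.8*578*0.025) = 0.147322 mm


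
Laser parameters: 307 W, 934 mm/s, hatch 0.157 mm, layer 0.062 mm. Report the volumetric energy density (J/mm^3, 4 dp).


E = 307 / (934*0.157*0.062) = 33.7676 J/mm^3


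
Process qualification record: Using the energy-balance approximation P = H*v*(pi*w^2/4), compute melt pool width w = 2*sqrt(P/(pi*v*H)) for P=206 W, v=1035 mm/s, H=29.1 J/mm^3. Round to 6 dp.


w = 2*sqrt(206/(pi*1035*29.1)) = 0.093319 mm


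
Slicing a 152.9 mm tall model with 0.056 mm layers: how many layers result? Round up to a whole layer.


Layers = ceil(152.9/0.056) = 2731


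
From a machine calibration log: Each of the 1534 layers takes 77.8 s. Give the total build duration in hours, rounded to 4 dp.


t = 1534 * 77.8 / 3600 = 33.1514 hrs


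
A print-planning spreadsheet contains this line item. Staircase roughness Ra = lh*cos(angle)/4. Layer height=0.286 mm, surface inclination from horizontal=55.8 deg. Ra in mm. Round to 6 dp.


Ra = 0.286 * cos(55.8) / 4 = 0.040189 mm


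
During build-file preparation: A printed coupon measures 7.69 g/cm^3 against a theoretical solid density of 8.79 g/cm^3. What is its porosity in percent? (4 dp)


Porosity = (1-7.69/8.79)*100 = 12.5142 %


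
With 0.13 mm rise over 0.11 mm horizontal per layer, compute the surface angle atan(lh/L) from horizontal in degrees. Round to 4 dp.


angle = atan(0.13/0.11) = 49.7636 degrees


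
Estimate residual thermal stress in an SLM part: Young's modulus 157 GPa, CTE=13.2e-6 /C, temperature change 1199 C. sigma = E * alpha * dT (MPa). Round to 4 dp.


sigma = 157*1000 * 13.2e-6 * 1199 = 2484.8076 MPa


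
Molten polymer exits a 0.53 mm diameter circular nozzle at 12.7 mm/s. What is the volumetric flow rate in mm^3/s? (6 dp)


A = pi*(0.53/2)^2 = 0.22061834 mm^2
Q = 0.22061834 * 12.7 = 2.801853 mm^3/s


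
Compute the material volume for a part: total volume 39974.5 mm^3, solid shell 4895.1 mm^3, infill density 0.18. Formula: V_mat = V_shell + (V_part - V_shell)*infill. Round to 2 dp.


V_infill = (39974.5 - 4895.1) * 0.18 = 6314.29
V_total = 4895.1 + 6314.29 = 11209.39 mm^3


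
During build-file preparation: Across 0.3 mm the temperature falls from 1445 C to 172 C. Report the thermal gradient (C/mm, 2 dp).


G = (1445-172)/0.3 = 4243.33 C/mm


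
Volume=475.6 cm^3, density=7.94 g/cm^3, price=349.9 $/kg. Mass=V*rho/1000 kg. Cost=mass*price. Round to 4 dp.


Mass = 475.6*7.94/1000 = 3.776264 kg
Cost = 3.776264 * 349.9 = 1321.3148 $


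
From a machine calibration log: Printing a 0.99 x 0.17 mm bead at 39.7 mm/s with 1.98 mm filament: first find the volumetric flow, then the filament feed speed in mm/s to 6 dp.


Q = 0.99 * 0.17 * 39.7 = 6.68151 mm^3/s
A_fil = pi*(1.98/2)^2 = 3.07907496 mm^2
v_feed = 6.68151 / 3.07907496 = 2.169973 mm/s


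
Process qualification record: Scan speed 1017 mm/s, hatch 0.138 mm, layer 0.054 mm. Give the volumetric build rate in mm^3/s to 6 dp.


Rate = 1017 * 0.138 * 0.054 = 7.578684 mm^3/s


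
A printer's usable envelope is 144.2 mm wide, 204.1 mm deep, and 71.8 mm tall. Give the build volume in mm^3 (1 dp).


V = 144.2 * 204.1 * 71.8 = 2113161.6 mm^3


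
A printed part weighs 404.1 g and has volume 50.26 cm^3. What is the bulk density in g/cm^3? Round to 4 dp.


rho = 404.1 / 50.26 = 8.0402 g/cm^3


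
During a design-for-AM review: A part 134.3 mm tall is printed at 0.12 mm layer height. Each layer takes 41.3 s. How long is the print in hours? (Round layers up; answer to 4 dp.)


Layers = ceil(134.3/0.12) = 1120
t = 1120 * 41.3 / 3600 = 12.8489 hrs


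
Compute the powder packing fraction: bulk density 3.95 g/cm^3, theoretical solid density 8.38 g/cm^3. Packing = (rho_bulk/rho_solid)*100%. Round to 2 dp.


Packing = (3.95/8.38)*100 = 47.14 %


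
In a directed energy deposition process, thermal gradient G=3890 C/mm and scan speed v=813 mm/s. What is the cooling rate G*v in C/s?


CR = 3890 * 813 = 3162570 C/s


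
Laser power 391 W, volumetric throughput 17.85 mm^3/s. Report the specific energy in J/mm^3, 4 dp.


SE = 391 / 17.85 = 21.9048 J/mm^3


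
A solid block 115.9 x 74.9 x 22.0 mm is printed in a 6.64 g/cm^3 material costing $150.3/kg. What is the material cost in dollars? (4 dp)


V = 115.9 * 74.9 * 22.0 = 190980.02 mm^3 = 190.98002 cm^3
Mass = 190.98002 * 6.64 / 1000 = 1.26810733 kg
Cost = 1.26810733 * 150.3 = 190.5965 $


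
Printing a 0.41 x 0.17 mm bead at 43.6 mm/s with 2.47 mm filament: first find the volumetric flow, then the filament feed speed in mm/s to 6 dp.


Q = 0.41 * 0.17 * 43.6 = 3.03892 mm^3/s
A_fil = pi*(2.47/2)^2 = 4.79163566 mm^2
v_feed = 3.03892 / 4.79163566 = 0.634213 mm/s


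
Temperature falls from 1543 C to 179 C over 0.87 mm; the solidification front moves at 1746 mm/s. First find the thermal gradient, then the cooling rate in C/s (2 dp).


G = (1543-179)/0.87 = 1567.81609195 C/mm
CR = 1567.81609195 * 1746 = 2737406.9 C/s


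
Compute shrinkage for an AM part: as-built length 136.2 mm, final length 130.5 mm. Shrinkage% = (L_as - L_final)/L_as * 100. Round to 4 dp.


Shrinkage = ((136.2-130.5)/136.2)*100 = 4.185 %


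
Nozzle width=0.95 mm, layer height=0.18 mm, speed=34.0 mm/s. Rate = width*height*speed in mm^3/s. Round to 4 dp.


Rate = 0.95 * 0.18 * 34.0 = 5.814 mm^3/s


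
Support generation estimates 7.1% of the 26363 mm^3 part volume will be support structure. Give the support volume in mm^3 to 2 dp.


V_support = 26363 * 0.071 = 1871.77 mm^3


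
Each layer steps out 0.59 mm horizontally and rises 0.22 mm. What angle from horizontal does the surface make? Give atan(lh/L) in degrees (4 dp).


angle = atan(0.22/0.59) = 20.4495 degrees


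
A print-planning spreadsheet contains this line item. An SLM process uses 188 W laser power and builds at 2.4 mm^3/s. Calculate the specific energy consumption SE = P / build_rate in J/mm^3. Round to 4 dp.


SE = 188 / 2.4 = 78.3333 J/mm^3


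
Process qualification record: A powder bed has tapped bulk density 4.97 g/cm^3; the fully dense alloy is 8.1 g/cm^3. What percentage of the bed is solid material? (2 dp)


Packing = (4.97/8.1)*100 = 61.36 %


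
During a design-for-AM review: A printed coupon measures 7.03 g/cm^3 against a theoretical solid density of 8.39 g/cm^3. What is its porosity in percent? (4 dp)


Porosity = (1-7.03/8.39)*100 = 16.2098 %


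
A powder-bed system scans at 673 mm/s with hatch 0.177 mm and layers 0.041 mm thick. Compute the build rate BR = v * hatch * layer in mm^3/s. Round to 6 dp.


Rate = 673 * 0.177 * 0.041 = 4.883961 mm^3/s


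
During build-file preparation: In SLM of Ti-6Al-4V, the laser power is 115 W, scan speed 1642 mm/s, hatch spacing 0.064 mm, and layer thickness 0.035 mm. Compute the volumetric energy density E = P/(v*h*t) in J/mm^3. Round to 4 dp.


E = 115 / (1642*0.064*0.035) = 31.2663 J/mm^3


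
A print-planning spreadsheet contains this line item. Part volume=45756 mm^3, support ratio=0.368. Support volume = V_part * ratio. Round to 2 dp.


V_support = 45756 * 0.368 = 16838.21 mm^3


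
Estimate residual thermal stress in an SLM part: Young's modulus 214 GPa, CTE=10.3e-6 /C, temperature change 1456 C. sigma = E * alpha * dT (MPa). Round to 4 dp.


sigma = 214*1000 * 10.3e-6 * 1456 = 3209.3152 MPa


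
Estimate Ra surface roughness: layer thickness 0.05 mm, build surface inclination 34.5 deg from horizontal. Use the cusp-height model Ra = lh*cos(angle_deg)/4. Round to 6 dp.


Ra = 0.05 * cos(34.5) / 4 = 0.010302 mm


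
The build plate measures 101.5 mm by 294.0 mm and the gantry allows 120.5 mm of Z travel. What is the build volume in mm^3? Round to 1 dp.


V = 101.5 * 294.0 * 120.5 = 3595840.5 mm^3


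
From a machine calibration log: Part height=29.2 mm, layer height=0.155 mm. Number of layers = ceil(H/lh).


Layers = ceil(29.2/0.155) = 189


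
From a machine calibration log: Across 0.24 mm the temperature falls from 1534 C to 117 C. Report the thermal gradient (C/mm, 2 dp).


G = (1534-117)/0.24 = 5904.17 C/mm


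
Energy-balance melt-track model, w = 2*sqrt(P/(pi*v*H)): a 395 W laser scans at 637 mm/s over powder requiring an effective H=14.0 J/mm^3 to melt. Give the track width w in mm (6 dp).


w = 2*sqrt(395/(pi*637*14.0)) = 0.237476 mm


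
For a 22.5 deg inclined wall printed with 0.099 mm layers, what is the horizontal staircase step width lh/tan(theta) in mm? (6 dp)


step = 0.099 / tan(22.5) = 0.239007 mm


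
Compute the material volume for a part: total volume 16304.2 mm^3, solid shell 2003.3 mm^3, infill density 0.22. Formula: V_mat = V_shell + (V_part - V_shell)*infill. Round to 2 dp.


V_infill = (16304.2 - 2003.3) * 0.22 = 3146.2
V_total = 2003.3 + 3146.2 = 5149.5 mm^3


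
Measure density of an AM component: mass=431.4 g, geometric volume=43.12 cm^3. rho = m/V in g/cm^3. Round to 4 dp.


rho = 431.4 / 43.12 = 10.0046 g/cm^3


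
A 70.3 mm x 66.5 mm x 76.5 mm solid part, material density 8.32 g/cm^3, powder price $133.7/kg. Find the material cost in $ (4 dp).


V = 70.3 * 66.5 * 76.5 = 357633.675 mm^3 = 357.633675 cm^3
Mass = 357.633675 * 8.32 / 1000 = 2.97551218 kg
Cost = 2.97551218 * 133.7 = 397.826 $


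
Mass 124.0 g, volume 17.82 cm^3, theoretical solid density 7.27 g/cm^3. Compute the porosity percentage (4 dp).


rho_part = 124.0 / 17.82 = 6.95847363 g/cm^3
Porosity = (1 - 6.95847363/7.27)*100 = 4.2851 %


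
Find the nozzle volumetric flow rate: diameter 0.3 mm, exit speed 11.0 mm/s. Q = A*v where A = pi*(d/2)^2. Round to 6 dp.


A = pi*(0.3/2)^2 = 0.07068583 mm^2
Q = 0.07068583 * 11.0 = 0.777544 mm^3/s


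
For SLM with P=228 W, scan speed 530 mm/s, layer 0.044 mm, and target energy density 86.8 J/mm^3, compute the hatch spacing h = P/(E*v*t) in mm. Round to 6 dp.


h = 228 / (86.8*530*0.044) = 0.112638 mm


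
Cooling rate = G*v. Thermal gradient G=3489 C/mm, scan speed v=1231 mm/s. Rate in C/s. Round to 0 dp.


CR = 3489 * 1231 = 4294959 C/s


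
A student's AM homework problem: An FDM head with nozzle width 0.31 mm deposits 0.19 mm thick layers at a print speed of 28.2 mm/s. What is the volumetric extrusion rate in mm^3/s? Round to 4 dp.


Rate = 0.31 * 0.19 * 28.2 = 1.661 mm^3/s


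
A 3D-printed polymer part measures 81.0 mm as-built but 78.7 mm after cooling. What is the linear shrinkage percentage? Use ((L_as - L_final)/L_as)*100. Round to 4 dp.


Shrinkage = ((81.0-78.7)/81.0)*100 = 2.8395 %


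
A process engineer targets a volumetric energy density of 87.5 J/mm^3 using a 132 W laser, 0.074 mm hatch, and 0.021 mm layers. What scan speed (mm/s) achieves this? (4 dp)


v = 132 / (87.5*0.074*0.021) = 970.7667 mm/s


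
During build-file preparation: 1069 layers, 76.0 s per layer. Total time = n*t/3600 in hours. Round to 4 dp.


t = 1069 * 76.0 / 3600 = 22.5678 hrs


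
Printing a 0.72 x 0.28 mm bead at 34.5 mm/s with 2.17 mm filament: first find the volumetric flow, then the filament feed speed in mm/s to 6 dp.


Q = 0.72 * 0.28 * 34.5 = 6.9552 mm^3/s
A_fil = pi*(2.17/2)^2 = 3.69836141 mm^2
v_feed = 6.9552 / 3.69836141 = 1.880617 mm/s


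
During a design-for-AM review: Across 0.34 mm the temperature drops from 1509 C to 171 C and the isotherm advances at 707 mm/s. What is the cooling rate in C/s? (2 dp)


G = (1509-171)/0.34 = 3935.29411765 C/mm
CR = 3935.29411765 * 707 = 2782252.94 C/s


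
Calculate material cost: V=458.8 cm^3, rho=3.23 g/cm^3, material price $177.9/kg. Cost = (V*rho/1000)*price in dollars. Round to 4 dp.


Mass = 458.8*3.23/1000 = 1.481924 kg
Cost = 1.481924 * 177.9 = 263.6343 $


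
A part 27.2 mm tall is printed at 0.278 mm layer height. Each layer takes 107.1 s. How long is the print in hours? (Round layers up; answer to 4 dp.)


Layers = ceil(27.2/0.278) = 98
t = 98 * 107.1 / 3600 = 2.9155 hrs


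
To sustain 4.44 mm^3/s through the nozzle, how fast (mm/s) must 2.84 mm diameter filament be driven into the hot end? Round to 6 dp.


A = pi*(2.84/2)^2 = 6.334707
v = 4.44 / 6.334707 = 0.700901 mm/s


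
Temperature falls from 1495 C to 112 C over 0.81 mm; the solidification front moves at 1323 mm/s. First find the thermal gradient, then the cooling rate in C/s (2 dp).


G = (1495-112)/0.81 = 1707.40740741 C/mm
CR = 1707.40740741 * 1323 = 2258900.0 C/s


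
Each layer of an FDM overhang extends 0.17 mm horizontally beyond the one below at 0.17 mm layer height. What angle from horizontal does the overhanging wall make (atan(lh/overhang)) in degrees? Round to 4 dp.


angle = atan(0.17/0.17) = 45.0 degrees


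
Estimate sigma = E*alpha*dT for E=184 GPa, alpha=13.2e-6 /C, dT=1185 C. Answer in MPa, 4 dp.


sigma = 184*1000 * 13.2e-6 * 1185 = 2878.128 MPa


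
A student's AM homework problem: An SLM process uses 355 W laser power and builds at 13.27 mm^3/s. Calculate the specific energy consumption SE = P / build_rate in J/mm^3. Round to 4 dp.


SE = 355 / 13.27 = 26.7521 J/mm^3


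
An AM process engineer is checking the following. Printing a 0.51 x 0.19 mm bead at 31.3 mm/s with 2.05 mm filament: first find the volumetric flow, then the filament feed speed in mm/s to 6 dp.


Q = 0.51 * 0.19 * 31.3 = 3.03297 mm^3/s
A_fil = pi*(2.05/2)^2 = 3.30063578 mm^2
v_feed = 3.03297 / 3.30063578 = 0.918905 mm/s


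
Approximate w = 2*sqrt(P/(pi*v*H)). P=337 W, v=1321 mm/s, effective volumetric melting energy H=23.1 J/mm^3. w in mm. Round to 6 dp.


w = 2*sqrt(337/(pi*1321*23.1)) = 0.11858 mm


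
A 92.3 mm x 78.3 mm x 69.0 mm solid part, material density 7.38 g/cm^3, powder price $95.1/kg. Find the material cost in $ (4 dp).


V = 92.3 * 78.3 * 69.0 = 498669.21 mm^3 = 498.66921 cm^3
Mass = 498.66921 * 7.38 / 1000 = 3.68017877 kg
Cost = 3.68017877 * 95.1 = 349.985 $


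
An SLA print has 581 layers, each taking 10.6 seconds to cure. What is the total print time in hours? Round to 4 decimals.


t = 581 * 10.6 / 3600 = 1.7107 hrs


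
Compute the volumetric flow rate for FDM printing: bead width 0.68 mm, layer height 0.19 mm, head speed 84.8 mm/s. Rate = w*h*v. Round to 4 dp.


Rate = 0.68 * 0.19 * 84.8 = 10.9562 mm^3/s


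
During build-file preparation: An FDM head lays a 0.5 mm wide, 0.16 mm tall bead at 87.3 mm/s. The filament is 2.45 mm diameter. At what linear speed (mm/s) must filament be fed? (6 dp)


Q = 0.5 * 0.16 * 87.3 = 6.984 mm^3/s
A_fil = pi*(2.45/2)^2 = 4.71435248 mm^2
v_feed = 6.984 / 4.71435248 = 1.481434 mm/s


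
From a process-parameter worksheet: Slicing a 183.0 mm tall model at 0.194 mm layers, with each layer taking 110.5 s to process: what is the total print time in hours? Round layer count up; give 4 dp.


Layers = ceil(183.0/0.194) = 944
t = 944 * 110.5 / 3600 = 28.9756 hrs


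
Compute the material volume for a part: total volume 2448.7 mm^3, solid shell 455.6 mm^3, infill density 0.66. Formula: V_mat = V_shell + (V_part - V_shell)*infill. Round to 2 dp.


V_infill = (2448.7 - 455.6) * 0.66 = 1315.45
V_total = 455.6 + 1315.45 = 1771.05 mm^3


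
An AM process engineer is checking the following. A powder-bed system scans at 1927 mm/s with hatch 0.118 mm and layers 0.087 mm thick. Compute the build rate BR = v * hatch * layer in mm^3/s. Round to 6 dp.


Rate = 1927 * 0.118 * 0.087 = 19.782582 mm^3/s


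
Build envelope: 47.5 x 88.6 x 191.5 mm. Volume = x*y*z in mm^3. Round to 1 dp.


V = 47.5 * 88.6 * 191.5 = 805927.8 mm^3


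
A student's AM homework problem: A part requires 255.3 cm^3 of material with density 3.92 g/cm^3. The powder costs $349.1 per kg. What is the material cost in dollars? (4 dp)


Mass = 255.3*3.92/1000 = 1.000776 kg
Cost = 1.000776 * 349.1 = 349.3709 $


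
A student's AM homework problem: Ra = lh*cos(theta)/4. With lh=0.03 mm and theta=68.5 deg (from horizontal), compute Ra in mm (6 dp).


Ra = 0.03 * cos(68.5) / 4 = 0.002749 mm


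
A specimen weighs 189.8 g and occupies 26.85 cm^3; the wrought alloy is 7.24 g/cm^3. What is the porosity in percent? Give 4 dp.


rho_part = 189.8 / 26.85 = 7.0689013 g/cm^3
Porosity = (1 - 7.0689013/7.24)*100 = 2.3632 %


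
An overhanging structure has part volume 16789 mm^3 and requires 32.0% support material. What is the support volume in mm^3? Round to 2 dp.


V_support = 16789 * 0.32 = 5372.48 mm^3


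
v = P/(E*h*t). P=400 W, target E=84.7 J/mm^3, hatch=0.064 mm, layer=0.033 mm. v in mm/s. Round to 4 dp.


v = 400 / (84.7*0.064*0.033) = 2236.056 mm/s


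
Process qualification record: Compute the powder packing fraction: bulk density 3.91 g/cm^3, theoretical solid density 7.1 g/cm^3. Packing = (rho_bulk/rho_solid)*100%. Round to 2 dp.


Packing = (3.91/7.1)*100 = 55.07 %


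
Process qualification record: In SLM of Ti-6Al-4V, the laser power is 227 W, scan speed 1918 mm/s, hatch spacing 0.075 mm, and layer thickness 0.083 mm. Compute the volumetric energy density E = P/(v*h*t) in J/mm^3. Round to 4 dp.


E = 227 / (1918*0.075*0.083) = 19.0124 J/mm^3


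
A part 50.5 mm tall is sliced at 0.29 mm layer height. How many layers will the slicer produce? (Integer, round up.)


Layers = ceil(50.5/0.29) = 175


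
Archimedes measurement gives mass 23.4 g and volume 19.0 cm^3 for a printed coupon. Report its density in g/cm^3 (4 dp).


rho = 23.4 / 19.0 = 1.2316 g/cm^3


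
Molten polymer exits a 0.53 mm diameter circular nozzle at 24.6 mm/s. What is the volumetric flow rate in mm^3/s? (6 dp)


A = pi*(0.53/2)^2 = 0.22061834 mm^2
Q = 0.22061834 * 24.6 = 5.427211 mm^3/s


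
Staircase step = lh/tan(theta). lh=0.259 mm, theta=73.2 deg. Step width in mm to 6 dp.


step = 0.259 / tan(73.2) = 0.078197 mm


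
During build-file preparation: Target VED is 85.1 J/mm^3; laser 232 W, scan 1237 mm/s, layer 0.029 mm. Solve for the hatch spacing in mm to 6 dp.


h = 232 / (85.1*1237*0.029) = 0.075996 mm


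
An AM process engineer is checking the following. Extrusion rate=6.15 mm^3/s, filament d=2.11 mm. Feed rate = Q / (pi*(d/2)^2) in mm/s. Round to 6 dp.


A = pi*(2.11/2)^2 = 3.496671
v = 6.15 / 3.496671 = 1.758816 mm/s


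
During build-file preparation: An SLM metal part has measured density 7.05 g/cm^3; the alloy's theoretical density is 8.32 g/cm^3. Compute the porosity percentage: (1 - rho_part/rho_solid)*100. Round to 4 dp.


Porosity = (1-7.05/8.32)*100 = 15.2644 %


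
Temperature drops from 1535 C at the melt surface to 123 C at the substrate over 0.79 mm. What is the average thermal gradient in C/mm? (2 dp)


G = (1535-123)/0.79 = 1787.34 C/mm


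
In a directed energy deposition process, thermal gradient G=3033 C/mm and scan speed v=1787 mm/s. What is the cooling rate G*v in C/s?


CR = 3033 * 1787 = 5419971 C/s


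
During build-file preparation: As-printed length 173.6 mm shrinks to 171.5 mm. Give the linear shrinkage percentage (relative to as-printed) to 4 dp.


Shrinkage = ((173.6-171.5)/173.6)*100 = 1.2097 %


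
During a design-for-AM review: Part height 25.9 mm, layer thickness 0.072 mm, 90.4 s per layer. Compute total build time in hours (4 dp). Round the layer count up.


Layers = ceil(25.9/0.072) = 360
t = 360 * 90.4 / 3600 = 9.04 hrs


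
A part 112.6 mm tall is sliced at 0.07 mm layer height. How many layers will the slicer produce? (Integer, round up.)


Layers = ceil(112.6/0.07) = 1609


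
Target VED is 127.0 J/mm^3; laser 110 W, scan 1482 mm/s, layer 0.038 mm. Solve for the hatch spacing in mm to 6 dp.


h = 110 / (127.0*1482*0.038) = 0.01538 mm


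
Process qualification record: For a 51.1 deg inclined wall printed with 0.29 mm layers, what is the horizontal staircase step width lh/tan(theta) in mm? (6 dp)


step = 0.29 / tan(51.1) = 0.234001 mm


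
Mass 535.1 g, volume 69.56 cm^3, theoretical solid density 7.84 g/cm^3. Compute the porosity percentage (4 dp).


rho_part = 535.1 / 69.56 = 7.69263945 g/cm^3
Porosity = (1 - 7.69263945/7.84)*100 = 1.8796 %


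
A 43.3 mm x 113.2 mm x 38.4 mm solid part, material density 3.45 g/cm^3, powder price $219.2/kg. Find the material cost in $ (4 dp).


V = 43.3 * 113.2 * 38.4 = 188219.904 mm^3 = 188.219904 cm^3
Mass = 188.219904 * 3.45 / 1000 = 0.64935867 kg
Cost = 0.64935867 * 219.2 = 142.3394 $


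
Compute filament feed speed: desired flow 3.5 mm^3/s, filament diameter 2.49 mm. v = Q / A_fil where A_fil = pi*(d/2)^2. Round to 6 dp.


A = pi*(2.49/2)^2 = 4.869547
v = 3.5 / 4.869547 = 0.718753 mm/s


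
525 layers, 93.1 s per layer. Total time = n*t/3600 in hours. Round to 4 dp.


t = 525 * 93.1 / 3600 = 13.5771 hrs


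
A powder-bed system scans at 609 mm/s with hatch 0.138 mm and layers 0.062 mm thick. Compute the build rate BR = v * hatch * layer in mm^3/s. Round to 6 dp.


Rate = 609 * 0.138 * 0.062 = 5.210604 mm^3/s


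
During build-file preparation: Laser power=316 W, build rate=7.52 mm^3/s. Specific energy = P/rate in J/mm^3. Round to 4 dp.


SE = 316 / 7.52 = 42.0213 J/mm^3


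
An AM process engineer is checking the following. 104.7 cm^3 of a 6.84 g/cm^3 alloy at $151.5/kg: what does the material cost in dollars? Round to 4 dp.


Mass = 104.7*6.84/1000 = 0.716148 kg
Cost = 0.716148 * 151.5 = 108.4964 $


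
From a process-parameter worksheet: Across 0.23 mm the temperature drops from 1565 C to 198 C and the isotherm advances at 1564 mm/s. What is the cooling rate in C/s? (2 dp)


G = (1565-198)/0.23 = 5943.47826087 C/mm
CR = 5943.47826087 * 1564 = 9295600.0 C/s


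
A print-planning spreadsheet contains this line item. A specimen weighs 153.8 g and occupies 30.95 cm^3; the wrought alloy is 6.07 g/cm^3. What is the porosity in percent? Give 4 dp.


rho_part = 153.8 / 30.95 = 4.96930533 g/cm^3
Porosity = (1 - 4.96930533/6.07)*100 = 18.1334 %


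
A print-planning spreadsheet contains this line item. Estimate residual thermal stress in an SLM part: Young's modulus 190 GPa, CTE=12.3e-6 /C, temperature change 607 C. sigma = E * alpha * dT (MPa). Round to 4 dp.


sigma = 190*1000 * 12.3e-6 * 607 = 1418.559 MPa


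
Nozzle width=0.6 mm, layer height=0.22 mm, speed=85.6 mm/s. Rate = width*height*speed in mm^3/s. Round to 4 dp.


Rate = 0.6 * 0.22 * 85.6 = 11.2992 mm^3/s


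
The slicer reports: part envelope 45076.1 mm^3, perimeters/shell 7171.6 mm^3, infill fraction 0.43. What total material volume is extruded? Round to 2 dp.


V_infill = (45076.1 - 7171.6) * 0.43 = 16298.94
V_total = 7171.6 + 16298.94 = 23470.54 mm^3


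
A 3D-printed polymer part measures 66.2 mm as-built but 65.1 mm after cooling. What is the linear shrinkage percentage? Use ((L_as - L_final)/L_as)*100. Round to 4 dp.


Shrinkage = ((66.2-65.1)/66.2)*100 = 1.6616 %


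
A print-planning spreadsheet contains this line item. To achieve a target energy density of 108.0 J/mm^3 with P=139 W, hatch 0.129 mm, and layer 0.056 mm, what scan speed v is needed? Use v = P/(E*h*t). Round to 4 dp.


v = 139 / (108.0*0.129*0.056) = 178.1613 mm/s


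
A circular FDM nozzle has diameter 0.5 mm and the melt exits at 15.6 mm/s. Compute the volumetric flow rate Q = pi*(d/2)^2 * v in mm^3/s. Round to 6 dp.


A = pi*(0.5/2)^2 = 0.19634954 mm^2
Q = 0.19634954 * 15.6 = 3.063053 mm^3/s


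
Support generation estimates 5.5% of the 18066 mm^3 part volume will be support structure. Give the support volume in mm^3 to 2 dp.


V_support = 18066 * 0.055 = 993.63 mm^3


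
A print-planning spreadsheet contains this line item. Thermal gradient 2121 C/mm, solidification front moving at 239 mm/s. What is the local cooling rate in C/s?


CR = 2121 * 239 = 506919 C/s


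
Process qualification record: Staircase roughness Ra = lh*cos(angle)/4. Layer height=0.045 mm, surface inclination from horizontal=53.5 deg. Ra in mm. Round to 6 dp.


Ra = 0.045 * cos(53.5) / 4 = 0.006692 mm


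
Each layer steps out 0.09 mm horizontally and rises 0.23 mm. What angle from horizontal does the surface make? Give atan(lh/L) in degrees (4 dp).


angle = atan(0.23/0.09) = 68.6294 degrees


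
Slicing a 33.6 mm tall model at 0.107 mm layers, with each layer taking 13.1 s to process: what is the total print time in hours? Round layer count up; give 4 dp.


Layers = ceil(33.6/0.107) = 315
t = 315 * 13.1 / 3600 = 1.1463 hrs


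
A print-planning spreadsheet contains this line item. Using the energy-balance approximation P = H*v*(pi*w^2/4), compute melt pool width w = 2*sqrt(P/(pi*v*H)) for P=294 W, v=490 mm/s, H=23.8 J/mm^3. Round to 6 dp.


w = 2*sqrt(294/(pi*490*23.8)) = 0.17916 mm


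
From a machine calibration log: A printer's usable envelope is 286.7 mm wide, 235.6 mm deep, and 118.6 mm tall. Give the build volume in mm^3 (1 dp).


V = 286.7 * 235.6 * 118.6 = 8011017.3 mm^3


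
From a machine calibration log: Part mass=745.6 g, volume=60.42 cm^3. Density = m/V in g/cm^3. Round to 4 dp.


rho = 745.6 / 60.42 = 12.3403 g/cm^3


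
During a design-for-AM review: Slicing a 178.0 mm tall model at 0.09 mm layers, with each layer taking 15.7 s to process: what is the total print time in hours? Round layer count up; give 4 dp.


Layers = ceil(178.0/0.09) = 1978
t = 1978 * 15.7 / 3600 = 8.6263 hrs


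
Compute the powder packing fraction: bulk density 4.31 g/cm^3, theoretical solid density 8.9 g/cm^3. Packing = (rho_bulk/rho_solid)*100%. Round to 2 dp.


Packing = (4.31/8.9)*100 = 48.43 %


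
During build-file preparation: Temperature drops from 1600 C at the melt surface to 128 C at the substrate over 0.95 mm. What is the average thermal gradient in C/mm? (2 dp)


G = (1600-128)/0.95 = 1549.47 C/mm


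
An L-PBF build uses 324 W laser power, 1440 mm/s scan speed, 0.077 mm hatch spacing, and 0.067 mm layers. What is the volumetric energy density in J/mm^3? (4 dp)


E = 324 / (1440*0.077*0.067) = 43.6131 J/mm^3


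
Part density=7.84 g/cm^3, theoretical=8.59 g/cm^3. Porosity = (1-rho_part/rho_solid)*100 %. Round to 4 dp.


Porosity = (1-7.84/8.59)*100 = 8.7311 %


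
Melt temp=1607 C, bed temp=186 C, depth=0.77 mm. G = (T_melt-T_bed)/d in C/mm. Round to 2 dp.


G = (1607-186)/0.77 = 1845.45 C/mm


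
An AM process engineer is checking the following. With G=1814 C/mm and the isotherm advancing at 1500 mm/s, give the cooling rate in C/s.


CR = 1814 * 1500 = 2721000 C/s


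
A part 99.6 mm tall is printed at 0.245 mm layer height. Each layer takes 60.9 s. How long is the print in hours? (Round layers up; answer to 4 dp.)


Layers = ceil(99.6/0.245) = 407
t = 407 * 60.9 / 3600 = 6.8851 hrs


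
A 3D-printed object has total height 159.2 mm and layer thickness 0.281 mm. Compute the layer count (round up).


Layers = ceil(159.2/0.281) = 567


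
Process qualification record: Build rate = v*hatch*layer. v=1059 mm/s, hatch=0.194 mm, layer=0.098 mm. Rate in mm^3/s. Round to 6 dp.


Rate = 1059 * 0.194 * 0.098 = 20.133708 mm^3/s


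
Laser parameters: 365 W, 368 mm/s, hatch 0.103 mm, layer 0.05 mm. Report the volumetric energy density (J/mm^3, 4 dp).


E = 365 / (368*0.103*0.05) = 192.5918 J/mm^3


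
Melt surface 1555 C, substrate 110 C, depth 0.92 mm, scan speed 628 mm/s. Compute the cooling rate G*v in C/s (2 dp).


G = (1555-110)/0.92 = 1570.65217391 C/mm
CR = 1570.65217391 * 628 = 986369.57 C/s


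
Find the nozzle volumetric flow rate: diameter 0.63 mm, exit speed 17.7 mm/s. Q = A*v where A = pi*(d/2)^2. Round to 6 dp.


A = pi*(0.63/2)^2 = 0.31172453 mm^2
Q = 0.31172453 * 17.7 = 5.517524 mm^3/s


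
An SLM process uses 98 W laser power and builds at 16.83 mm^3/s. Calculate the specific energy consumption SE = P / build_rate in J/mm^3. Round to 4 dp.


SE = 98 / 16.83 = 5.8229 J/mm^3


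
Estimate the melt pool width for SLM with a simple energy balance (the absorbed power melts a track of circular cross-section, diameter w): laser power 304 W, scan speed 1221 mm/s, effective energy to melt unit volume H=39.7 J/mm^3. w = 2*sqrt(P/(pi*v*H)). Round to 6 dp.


w = 2*sqrt(304/(pi*1221*39.7)) = 0.089359 mm


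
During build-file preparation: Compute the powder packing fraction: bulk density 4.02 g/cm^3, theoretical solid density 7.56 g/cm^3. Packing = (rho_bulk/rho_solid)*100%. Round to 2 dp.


Packing = (4.02/7.56)*100 = 53.17 %


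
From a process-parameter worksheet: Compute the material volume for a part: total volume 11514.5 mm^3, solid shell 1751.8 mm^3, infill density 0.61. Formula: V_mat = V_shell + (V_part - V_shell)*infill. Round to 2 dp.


V_infill = (11514.5 - 1751.8) * 0.61 = 5955.25
V_total = 1751.8 + 5955.25 = 7707.05 mm^3


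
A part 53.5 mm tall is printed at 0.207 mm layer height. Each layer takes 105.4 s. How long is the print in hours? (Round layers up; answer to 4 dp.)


Layers = ceil(53.5/0.207) = 259
t = 259 * 105.4 / 3600 = 7.5829 hrs


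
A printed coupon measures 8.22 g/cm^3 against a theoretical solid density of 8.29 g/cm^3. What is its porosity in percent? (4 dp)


Porosity = (1-8.22/8.29)*100 = 0.8444 %


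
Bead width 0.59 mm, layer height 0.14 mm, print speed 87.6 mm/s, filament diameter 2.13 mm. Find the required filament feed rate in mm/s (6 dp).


Q = 0.59 * 0.14 * 87.6 = 7.23576 mm^3/s
A_fil = pi*(2.13/2)^2 = 3.56327293 mm^2
v_feed = 7.23576 / 3.56327293 = 2.03065 mm/s


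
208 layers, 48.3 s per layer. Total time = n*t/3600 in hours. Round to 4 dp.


t = 208 * 48.3 / 3600 = 2.7907 hrs


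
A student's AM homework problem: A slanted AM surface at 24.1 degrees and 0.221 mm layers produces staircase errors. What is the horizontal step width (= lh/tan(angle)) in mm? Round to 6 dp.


step = 0.221 / tan(24.1) = 0.494052 mm


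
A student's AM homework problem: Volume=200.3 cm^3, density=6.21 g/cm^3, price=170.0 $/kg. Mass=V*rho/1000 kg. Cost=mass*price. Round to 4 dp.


Mass = 200.3*6.21/1000 = 1.243863 kg
Cost = 1.243863 * 170.0 = 211.4567 $


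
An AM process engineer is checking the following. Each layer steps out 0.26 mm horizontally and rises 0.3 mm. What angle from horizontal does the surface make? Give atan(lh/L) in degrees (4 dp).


angle = atan(0.3/0.26) = 49.0856 degrees


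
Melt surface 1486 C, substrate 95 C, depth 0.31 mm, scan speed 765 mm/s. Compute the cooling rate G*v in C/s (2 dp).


G = (1486-95)/0.31 = 4487.09677419 C/mm
CR = 4487.09677419 * 765 = 3432629.03 C/s


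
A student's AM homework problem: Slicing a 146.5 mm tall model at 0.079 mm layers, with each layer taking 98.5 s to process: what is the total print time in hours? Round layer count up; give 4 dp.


Layers = ceil(146.5/0.079) = 1855
t = 1855 * 98.5 / 3600 = 50.7549 hrs


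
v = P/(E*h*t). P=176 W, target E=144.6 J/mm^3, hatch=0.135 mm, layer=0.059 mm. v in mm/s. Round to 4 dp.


v = 176 / (144.6*0.135*0.059) = 152.8124 mm/s


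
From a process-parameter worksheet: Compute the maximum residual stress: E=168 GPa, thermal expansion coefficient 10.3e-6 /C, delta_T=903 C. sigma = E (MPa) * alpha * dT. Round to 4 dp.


sigma = 168*1000 * 10.3e-6 * 903 = 1562.5512 MPa


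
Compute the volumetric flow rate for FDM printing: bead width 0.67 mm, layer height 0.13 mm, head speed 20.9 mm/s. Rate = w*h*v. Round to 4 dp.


Rate = 0.67 * 0.13 * 20.9 = 1.8204 mm^3/s


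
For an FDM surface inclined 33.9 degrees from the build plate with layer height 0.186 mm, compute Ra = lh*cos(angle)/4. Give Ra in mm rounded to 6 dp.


Ra = 0.186 * cos(33.9) / 4 = 0.038596 mm


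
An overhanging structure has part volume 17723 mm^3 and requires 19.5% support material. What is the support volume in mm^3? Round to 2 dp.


V_support = 17723 * 0.195 = 3455.99 mm^3
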